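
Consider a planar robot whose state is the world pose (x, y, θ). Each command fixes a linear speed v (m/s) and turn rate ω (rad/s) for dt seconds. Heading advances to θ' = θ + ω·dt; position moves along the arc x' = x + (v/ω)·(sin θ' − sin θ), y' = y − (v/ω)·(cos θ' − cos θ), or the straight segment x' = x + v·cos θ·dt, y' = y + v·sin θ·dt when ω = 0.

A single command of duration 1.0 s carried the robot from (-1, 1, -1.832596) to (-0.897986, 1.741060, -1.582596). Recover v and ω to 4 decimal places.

v = -0.7500, ω = 0.2500

Δθ = -1.582596 − -1.832596 = 0.250000
ω = Δθ/dt = 0.250000/1.0 = 0.2500
R = −Δy/(cos θ' − cos θ) = -3.0000
v = R·ω = -3.0000·0.2500 = -0.7500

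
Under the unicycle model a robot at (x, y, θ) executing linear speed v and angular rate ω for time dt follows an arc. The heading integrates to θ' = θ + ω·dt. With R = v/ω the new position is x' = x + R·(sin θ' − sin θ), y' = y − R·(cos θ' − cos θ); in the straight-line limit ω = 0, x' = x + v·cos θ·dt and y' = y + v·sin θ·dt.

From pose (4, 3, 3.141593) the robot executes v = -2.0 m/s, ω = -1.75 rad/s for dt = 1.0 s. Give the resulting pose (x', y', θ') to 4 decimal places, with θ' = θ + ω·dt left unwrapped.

θ' = 3.1416 + -1.75·1.0 = 1.3916
R = v/ω = -2.0/-1.75 = 1.1429
x' = 4 + 1.1429·(sin 1.3916 − sin 3.1416) = 5.1246
y' = 3 − 1.1429·(cos 1.3916 − cos 3.1416) = 1.6534

(5.1246, 1.6534, 1.3916)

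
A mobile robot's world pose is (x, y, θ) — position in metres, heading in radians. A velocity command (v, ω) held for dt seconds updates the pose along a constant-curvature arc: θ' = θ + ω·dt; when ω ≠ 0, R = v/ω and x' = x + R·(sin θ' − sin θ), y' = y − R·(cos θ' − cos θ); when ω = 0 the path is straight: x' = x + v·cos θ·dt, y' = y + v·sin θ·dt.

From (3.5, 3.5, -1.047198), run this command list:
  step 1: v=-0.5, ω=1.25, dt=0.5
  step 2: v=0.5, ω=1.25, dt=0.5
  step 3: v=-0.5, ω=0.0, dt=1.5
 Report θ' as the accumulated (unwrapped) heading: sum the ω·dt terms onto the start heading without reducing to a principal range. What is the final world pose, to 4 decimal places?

(2.8273, 3.4869, 0.2028)

step 1: θ'=-0.4222 (R=-0.4000) → pose (3.3175, 3.6649, -0.4222)
step 2: θ'=0.2028 (R=0.4000) → pose (3.5620, 3.6380, 0.2028)
step 3: θ'=0.2028 (straight) → pose (2.8273, 3.4869, 0.2028)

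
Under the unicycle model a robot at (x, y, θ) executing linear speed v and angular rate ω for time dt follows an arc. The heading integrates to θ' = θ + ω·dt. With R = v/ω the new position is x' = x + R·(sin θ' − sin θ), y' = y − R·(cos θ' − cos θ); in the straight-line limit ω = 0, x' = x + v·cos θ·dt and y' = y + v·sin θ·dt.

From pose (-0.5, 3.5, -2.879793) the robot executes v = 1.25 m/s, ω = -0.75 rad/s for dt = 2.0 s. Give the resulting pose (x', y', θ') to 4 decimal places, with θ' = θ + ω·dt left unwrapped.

(-2.5067, 4.5657, -4.3798)

θ' = -2.8798 + -0.75·2.0 = -4.3798
R = v/ω = 1.25/-0.75 = -1.6667
x' = -0.5 + -1.6667·(sin -4.3798 − sin -2.8798) = -2.5067
y' = 3.5 − -1.6667·(cos -4.3798 − cos -2.8798) = 4.5657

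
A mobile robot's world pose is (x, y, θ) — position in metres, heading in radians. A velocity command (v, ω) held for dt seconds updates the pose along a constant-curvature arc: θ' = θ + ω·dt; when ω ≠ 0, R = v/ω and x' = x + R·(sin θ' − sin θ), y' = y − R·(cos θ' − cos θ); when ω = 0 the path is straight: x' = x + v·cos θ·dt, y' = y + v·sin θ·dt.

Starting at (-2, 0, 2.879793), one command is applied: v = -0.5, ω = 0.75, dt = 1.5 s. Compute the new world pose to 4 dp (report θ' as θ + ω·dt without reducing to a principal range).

θ' = 2.8798 + 0.75·1.5 = 4.0048
R = v/ω = -0.5/0.75 = -0.6667
x' = -2 + -0.6667·(sin 4.0048 − sin 2.8798) = -1.3208
y' = 0 − -0.6667·(cos 4.0048 − cos 2.8798) = 0.2106

(-1.3208, 0.2106, 4.0048)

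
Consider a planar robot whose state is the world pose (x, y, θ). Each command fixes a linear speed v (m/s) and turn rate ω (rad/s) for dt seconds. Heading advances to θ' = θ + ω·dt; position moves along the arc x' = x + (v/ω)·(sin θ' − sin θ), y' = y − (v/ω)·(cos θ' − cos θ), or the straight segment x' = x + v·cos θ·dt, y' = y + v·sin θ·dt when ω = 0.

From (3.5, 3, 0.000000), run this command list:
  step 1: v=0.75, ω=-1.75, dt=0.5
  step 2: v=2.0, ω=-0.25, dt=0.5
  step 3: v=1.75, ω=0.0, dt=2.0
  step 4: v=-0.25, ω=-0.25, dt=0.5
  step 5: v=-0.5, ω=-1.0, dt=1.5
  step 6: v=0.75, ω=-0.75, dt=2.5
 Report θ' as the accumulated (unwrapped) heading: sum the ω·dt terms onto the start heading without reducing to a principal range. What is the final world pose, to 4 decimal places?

(4.9834, 0.5136, -4.5000)

step 1: θ'=-0.8750 (R=-0.4286) → pose (3.8289, 2.8461, -0.8750)
step 2: θ'=-1.0000 (R=-8.0000) → pose (4.4204, 2.0406, -1.0000)
step 3: θ'=-1.0000 (straight) → pose (6.3114, -0.9046, -1.0000)
step 4: θ'=-1.1250 (R=1.0000) → pose (6.2506, -0.7954, -1.1250)
step 5: θ'=-2.6250 (R=0.5000) → pose (6.4548, -0.1451, -2.6250)
step 6: θ'=-4.5000 (R=-1.0000) → pose (4.9834, 0.5136, -4.5000)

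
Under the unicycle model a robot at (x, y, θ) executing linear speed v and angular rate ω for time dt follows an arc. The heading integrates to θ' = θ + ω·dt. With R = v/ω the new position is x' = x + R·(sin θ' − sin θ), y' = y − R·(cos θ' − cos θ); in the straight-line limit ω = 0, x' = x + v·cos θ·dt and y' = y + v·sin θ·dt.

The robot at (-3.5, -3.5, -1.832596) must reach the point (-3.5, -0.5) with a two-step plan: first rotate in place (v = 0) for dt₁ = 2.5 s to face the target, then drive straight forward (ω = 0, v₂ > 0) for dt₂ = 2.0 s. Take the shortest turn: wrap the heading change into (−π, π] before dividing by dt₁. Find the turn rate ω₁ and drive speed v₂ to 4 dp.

heading to target = atan2(-0.5−-3.5, -3.5−-3.5) = 1.5708
Δθ = wrap(1.5708 − -1.8326) = -2.8798; ω₁ = Δθ/dt₁ = -1.1519
distance = √((-3.5−-3.5)² + (-0.5−-3.5)²) = 3.0000; v₂ = distance/dt₂ = 1.5000

ω₁ = -1.1519, v₂ = 1.5000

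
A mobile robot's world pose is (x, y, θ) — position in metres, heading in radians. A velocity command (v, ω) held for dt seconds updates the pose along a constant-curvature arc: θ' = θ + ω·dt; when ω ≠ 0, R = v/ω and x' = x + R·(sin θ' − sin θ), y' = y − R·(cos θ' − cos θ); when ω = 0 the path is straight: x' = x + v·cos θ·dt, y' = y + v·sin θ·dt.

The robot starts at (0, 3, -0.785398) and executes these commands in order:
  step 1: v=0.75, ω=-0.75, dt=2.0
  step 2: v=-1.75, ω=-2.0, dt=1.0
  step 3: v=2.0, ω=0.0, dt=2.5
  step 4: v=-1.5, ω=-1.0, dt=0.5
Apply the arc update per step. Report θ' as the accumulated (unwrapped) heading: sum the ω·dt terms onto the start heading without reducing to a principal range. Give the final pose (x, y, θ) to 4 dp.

step 1: θ'=-2.2854 (R=-1.0000) → pose (0.0482, 1.6376, -2.2854)
step 2: θ'=-4.2854 (R=0.8750) → pose (1.5056, 1.4265, -4.2854)
step 3: θ'=-4.2854 (straight) → pose (-0.5650, 5.9776, -4.2854)
step 4: θ'=-4.7854 (R=1.5000) → pose (-0.4344, 5.2470, -4.7854)

(-0.4344, 5.2470, -4.7854)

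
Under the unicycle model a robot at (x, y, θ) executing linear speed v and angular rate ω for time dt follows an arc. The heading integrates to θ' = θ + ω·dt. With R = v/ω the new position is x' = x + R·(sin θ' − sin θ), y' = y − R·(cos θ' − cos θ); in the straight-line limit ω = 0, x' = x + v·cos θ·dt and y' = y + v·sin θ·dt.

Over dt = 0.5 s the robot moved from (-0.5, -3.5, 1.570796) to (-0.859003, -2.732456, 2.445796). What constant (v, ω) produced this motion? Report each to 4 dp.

Δθ = 2.445796 − 1.570796 = 0.875000
ω = Δθ/dt = 0.875000/0.5 = 1.7500
R = −Δy/(cos θ' − cos θ) = 1.0000
v = R·ω = 1.0000·1.7500 = 1.7500

v = 1.7500, ω = 1.7500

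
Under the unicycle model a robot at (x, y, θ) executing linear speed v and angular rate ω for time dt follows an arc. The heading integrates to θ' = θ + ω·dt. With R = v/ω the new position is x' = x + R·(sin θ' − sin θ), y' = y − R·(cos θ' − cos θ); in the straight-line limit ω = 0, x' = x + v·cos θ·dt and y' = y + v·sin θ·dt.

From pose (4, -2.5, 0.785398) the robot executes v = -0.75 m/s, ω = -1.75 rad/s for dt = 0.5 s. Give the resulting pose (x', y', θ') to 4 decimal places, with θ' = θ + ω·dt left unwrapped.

(3.6586, -2.6238, -0.0896)

θ' = 0.7854 + -1.75·0.5 = -0.0896
R = v/ω = -0.75/-1.75 = 0.4286
x' = 4 + 0.4286·(sin -0.0896 − sin 0.7854) = 3.6586
y' = -2.5 − 0.4286·(cos -0.0896 − cos 0.7854) = -2.6238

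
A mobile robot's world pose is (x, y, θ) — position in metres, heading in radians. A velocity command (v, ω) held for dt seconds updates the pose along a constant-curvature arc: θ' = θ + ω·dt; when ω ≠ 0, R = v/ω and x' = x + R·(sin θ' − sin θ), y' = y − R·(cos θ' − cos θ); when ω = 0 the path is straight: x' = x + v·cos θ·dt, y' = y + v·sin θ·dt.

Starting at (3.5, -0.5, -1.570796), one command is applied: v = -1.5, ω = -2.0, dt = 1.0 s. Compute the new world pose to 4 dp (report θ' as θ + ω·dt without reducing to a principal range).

θ' = -1.5708 + -2.0·1.0 = -3.5708
R = v/ω = -1.5/-2.0 = 0.7500
x' = 3.5 + 0.7500·(sin -3.5708 − sin -1.5708) = 4.5621
y' = -0.5 − 0.7500·(cos -3.5708 − cos -1.5708) = 0.1820

(4.5621, 0.1820, -3.5708)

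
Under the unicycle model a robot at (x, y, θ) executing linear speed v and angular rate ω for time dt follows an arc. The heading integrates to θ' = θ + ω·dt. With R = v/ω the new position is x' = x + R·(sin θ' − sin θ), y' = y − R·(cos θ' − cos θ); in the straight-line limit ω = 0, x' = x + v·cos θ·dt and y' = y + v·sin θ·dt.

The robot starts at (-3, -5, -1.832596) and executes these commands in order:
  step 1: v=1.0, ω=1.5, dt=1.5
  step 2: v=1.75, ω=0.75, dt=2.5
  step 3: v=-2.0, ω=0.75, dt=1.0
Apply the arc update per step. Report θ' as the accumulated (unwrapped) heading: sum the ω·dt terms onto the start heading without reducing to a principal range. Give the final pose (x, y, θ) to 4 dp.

step 1: θ'=0.4174 (R=0.6667) → pose (-2.0858, -5.7820, 0.4174)
step 2: θ'=2.2924 (R=2.3333) → pose (-1.2800, -2.1076, 2.2924)
step 3: θ'=3.0424 (R=-2.6667) → pose (0.4580, -2.9996, 3.0424)

(0.4580, -2.9996, 3.0424)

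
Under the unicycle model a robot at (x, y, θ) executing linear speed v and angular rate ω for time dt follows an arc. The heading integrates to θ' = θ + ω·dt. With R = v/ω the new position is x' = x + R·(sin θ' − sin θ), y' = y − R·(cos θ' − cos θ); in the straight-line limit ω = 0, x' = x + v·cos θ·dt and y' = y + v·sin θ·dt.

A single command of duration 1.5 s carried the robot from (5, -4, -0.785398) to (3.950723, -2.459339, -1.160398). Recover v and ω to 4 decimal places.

Δθ = -1.160398 − -0.785398 = -0.375000
ω = Δθ/dt = -0.375000/1.5 = -0.2500
R = −Δy/(cos θ' − cos θ) = 5.0000
v = R·ω = 5.0000·-0.2500 = -1.2500

v = -1.2500, ω = -0.2500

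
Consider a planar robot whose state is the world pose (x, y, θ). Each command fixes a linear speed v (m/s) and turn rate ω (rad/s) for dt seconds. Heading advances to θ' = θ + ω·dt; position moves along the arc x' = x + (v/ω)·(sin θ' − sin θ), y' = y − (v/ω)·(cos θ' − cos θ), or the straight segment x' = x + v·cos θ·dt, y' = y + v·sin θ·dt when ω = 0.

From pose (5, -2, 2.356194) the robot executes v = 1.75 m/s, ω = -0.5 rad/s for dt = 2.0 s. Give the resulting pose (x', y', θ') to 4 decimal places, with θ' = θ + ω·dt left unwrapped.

θ' = 2.3562 + -0.5·2.0 = 1.3562
R = v/ω = 1.75/-0.5 = -3.5000
x' = 5 + -3.5000·(sin 1.3562 − sin 2.3562) = 4.0552
y' = -2 − -3.5000·(cos 1.3562 − cos 2.3562) = 1.2202

(4.0552, 1.2202, 1.3562)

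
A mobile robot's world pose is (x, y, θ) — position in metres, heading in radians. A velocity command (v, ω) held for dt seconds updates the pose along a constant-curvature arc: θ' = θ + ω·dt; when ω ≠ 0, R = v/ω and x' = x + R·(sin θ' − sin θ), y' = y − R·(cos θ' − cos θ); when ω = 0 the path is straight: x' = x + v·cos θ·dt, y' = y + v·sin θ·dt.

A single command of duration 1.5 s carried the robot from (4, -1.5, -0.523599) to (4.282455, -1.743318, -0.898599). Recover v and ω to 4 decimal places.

v = 0.2500, ω = -0.2500

Δθ = -0.898599 − -0.523599 = -0.375000
ω = Δθ/dt = -0.375000/1.5 = -0.2500
R = Δx/(sin θ' − sin θ) = -1.0000
v = R·ω = -1.0000·-0.2500 = 0.2500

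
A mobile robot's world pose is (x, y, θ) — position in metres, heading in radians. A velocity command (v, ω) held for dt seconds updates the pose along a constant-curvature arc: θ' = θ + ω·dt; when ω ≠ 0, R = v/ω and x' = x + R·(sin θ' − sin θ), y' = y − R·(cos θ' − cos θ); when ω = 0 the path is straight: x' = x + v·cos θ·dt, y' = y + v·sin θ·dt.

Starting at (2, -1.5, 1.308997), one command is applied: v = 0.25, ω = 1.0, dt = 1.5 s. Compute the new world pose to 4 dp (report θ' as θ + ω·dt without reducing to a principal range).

(1.8401, -1.1990, 2.8090)

θ' = 1.3090 + 1.0·1.5 = 2.8090
R = v/ω = 0.25/1.0 = 0.2500
x' = 2 + 0.2500·(sin 2.8090 − sin 1.3090) = 1.8401
y' = -1.5 − 0.2500·(cos 2.8090 − cos 1.3090) = -1.1990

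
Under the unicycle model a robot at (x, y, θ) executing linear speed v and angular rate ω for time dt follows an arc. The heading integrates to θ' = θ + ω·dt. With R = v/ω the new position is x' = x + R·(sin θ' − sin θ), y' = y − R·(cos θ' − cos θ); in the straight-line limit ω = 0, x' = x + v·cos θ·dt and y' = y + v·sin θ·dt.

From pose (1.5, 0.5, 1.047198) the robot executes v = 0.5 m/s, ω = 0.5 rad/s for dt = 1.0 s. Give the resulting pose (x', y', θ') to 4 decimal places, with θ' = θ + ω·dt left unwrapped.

(1.6337, 0.9764, 1.5472)

θ' = 1.0472 + 0.5·1.0 = 1.5472
R = v/ω = 0.5/0.5 = 1.0000
x' = 1.5 + 1.0000·(sin 1.5472 − sin 1.0472) = 1.6337
y' = 0.5 − 1.0000·(cos 1.5472 − cos 1.0472) = 0.9764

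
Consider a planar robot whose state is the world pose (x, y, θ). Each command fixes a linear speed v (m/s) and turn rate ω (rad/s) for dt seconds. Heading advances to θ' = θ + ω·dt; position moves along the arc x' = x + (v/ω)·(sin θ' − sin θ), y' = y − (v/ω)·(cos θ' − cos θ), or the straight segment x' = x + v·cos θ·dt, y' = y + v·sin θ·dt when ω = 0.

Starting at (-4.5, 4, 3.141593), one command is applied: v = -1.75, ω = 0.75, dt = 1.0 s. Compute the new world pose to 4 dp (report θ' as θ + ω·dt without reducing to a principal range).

θ' = 3.1416 + 0.75·1.0 = 3.8916
R = v/ω = -1.75/0.75 = -2.3333
x' = -4.5 + -2.3333·(sin 3.8916 − sin 3.1416) = -2.9095
y' = 4 − -2.3333·(cos 3.8916 − cos 3.1416) = 4.6261

(-2.9095, 4.6261, 3.8916)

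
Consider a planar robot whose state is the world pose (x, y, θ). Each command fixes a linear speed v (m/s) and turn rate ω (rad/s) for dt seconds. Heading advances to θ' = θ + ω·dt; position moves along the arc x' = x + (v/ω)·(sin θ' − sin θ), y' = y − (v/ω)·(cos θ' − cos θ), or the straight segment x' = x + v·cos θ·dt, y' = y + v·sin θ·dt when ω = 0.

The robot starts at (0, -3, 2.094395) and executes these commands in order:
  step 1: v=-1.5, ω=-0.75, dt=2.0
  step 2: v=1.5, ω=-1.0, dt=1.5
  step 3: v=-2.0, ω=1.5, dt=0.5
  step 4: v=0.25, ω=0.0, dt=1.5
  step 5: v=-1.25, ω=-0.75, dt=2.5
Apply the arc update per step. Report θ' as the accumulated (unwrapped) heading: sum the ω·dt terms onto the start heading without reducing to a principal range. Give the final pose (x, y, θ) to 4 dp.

step 1: θ'=0.5944 (R=2.0000) → pose (-0.6120, -5.6570, 0.5944)
step 2: θ'=-0.9056 (R=-1.5000) → pose (1.4082, -5.9739, -0.9056)
step 3: θ'=-0.1556 (R=-1.3333) → pose (0.5657, -5.4796, -0.1556)
step 4: θ'=-0.1556 (straight) → pose (0.9362, -5.5377, -0.1556)
step 5: θ'=-2.0306 (R=1.6667) → pose (-0.2991, -3.1516, -2.0306)

(-0.2991, -3.1516, -2.0306)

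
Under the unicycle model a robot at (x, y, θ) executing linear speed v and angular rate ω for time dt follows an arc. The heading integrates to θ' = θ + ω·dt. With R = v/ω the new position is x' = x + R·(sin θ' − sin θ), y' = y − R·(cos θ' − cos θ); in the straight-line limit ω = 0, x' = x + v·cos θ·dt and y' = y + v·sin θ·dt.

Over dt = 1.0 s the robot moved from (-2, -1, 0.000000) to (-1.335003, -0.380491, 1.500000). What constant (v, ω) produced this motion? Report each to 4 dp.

Δθ = 1.500000 − 0.000000 = 1.500000
ω = Δθ/dt = 1.500000/1.0 = 1.5000
R = Δx/(sin θ' − sin θ) = 0.6667
v = R·ω = 0.6667·1.5000 = 1.0000

v = 1.0000, ω = 1.5000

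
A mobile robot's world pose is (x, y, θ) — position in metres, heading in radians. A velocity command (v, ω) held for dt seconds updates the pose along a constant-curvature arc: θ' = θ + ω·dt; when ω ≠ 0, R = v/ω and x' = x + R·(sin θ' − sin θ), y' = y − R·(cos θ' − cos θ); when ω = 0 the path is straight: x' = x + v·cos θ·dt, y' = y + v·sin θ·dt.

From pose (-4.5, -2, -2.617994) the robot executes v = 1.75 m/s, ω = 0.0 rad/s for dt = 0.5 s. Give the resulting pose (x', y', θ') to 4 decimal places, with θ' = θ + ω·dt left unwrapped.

(-5.2578, -2.4375, -2.6180)

θ' = -2.6180 + 0.0·0.5 = -2.6180
ω = 0 → straight: x' = -4.5 + 1.75·cos(-2.6180)·0.5 = -5.2578
y' = -2 + 1.75·sin(-2.6180)·0.5 = -2.4375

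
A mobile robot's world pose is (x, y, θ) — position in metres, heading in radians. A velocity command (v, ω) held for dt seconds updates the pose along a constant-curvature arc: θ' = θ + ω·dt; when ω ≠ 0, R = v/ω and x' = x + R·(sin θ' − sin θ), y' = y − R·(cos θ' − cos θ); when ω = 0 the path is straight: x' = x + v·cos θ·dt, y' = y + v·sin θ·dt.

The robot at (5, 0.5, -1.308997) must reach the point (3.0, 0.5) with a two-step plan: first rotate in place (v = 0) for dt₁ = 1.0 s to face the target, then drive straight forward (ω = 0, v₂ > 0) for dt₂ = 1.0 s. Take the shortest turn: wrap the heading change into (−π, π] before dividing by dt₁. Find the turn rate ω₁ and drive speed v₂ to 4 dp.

heading to target = atan2(0.5−0.5, 3−5) = 3.1416
Δθ = wrap(3.1416 − -1.3090) = -1.8326; ω₁ = Δθ/dt₁ = -1.8326
distance = √((3−5)² + (0.5−0.5)²) = 2.0000; v₂ = distance/dt₂ = 2.0000

ω₁ = -1.8326, v₂ = 2.0000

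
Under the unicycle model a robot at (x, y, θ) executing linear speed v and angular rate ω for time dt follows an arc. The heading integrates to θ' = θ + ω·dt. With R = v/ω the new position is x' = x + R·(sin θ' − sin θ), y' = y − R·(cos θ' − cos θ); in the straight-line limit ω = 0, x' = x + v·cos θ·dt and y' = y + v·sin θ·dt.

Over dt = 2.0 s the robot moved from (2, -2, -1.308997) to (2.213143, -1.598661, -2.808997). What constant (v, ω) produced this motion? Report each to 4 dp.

v = -0.2500, ω = -0.7500

Δθ = -2.808997 − -1.308997 = -1.500000
ω = Δθ/dt = -1.500000/2.0 = -0.7500
R = −Δy/(cos θ' − cos θ) = 0.3333
v = R·ω = 0.3333·-0.7500 = -0.2500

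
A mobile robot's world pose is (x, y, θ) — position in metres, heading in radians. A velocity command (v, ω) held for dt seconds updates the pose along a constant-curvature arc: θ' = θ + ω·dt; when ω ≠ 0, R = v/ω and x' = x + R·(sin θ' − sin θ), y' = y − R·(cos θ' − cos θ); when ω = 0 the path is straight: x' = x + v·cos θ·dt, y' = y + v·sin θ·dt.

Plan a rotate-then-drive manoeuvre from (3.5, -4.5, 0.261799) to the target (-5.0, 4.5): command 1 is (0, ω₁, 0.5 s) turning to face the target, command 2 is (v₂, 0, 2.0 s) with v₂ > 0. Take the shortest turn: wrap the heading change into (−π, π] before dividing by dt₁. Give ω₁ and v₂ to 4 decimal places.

ω₁ = 4.1317, v₂ = 6.1897

heading to target = atan2(4.5−-4.5, -5−3.5) = 2.3276
Δθ = wrap(2.3276 − 0.2618) = 2.0658; ω₁ = Δθ/dt₁ = 4.1317
distance = √((-5−3.5)² + (4.5−-4.5)²) = 12.3794; v₂ = distance/dt₂ = 6.1897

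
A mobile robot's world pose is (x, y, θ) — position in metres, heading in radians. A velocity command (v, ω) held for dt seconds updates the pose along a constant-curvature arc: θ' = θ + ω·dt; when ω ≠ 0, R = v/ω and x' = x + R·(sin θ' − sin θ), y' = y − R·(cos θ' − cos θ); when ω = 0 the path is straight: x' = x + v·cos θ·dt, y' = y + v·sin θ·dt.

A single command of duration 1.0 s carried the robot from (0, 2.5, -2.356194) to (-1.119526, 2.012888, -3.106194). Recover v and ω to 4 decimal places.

v = 1.2500, ω = -0.7500

Δθ = -3.106194 − -2.356194 = -0.750000
ω = Δθ/dt = -0.750000/1.0 = -0.7500
R = Δx/(sin θ' − sin θ) = -1.6667
v = R·ω = -1.6667·-0.7500 = 1.2500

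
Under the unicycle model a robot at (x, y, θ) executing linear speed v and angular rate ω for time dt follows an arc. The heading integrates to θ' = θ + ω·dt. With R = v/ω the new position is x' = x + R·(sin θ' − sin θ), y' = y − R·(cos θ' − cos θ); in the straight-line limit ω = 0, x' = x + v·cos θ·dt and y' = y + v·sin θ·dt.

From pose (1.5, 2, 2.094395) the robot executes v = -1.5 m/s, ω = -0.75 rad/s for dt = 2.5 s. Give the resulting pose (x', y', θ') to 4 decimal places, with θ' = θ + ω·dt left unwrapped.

(0.2032, -0.9521, 0.2194)

θ' = 2.0944 + -0.75·2.5 = 0.2194
R = v/ω = -1.5/-0.75 = 2.0000
x' = 1.5 + 2.0000·(sin 0.2194 − sin 2.0944) = 0.2032
y' = 2 − 2.0000·(cos 0.2194 − cos 2.0944) = -0.9521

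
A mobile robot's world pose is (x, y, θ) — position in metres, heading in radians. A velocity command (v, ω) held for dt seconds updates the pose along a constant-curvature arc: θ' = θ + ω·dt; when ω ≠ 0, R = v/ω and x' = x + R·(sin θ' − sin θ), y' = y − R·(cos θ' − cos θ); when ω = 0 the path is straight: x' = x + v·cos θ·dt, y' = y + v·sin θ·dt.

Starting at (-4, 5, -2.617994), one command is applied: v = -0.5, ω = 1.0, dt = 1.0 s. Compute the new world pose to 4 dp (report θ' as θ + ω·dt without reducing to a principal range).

θ' = -2.6180 + 1.0·1.0 = -1.6180
R = v/ω = -0.5/1.0 = -0.5000
x' = -4 + -0.5000·(sin -1.6180 − sin -2.6180) = -3.7506
y' = 5 − -0.5000·(cos -1.6180 − cos -2.6180) = 5.4094

(-3.7506, 5.4094, -1.6180)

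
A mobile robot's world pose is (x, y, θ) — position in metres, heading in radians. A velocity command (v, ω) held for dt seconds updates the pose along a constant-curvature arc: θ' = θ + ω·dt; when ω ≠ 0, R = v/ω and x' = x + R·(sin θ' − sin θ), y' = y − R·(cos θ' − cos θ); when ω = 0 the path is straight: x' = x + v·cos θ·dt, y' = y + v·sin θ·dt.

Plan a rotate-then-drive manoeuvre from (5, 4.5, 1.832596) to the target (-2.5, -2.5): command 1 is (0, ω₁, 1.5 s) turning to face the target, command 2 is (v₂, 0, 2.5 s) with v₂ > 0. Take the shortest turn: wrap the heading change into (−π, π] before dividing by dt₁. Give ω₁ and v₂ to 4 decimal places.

ω₁ = 1.3733, v₂ = 4.1037

heading to target = atan2(-2.5−4.5, -2.5−5) = -2.3907
Δθ = wrap(-2.3907 − 1.8326) = 2.0599; ω₁ = Δθ/dt₁ = 1.3733
distance = √((-2.5−5)² + (-2.5−4.5)²) = 10.2591; v₂ = distance/dt₂ = 4.1037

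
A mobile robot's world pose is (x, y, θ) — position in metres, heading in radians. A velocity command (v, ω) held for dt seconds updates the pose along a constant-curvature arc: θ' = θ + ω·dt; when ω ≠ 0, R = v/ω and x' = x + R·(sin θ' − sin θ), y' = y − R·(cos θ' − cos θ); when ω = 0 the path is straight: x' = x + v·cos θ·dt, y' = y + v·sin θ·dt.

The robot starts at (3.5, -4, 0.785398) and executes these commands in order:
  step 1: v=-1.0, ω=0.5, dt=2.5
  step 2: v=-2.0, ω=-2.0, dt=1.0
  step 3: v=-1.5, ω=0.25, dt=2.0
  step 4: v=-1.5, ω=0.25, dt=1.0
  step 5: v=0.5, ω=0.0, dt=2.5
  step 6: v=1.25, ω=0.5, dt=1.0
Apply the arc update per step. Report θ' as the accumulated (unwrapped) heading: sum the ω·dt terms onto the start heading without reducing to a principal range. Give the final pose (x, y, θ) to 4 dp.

step 1: θ'=2.0354 (R=-2.0000) → pose (3.1262, -6.3103, 2.0354)
step 2: θ'=0.0354 (R=1.0000) → pose (2.2676, -7.7578, 0.0354)
step 3: θ'=0.5354 (R=-6.0000) → pose (-0.5812, -8.5936, 0.5354)
step 4: θ'=0.7854 (R=-6.0000) → pose (-1.7627, -9.5114, 0.7854)
step 5: θ'=0.7854 (straight) → pose (-0.8788, -8.6275, 0.7854)
step 6: θ'=1.2854 (R=2.5000) → pose (-0.2477, -7.5636, 1.2854)

(-0.2477, -7.5636, 1.2854)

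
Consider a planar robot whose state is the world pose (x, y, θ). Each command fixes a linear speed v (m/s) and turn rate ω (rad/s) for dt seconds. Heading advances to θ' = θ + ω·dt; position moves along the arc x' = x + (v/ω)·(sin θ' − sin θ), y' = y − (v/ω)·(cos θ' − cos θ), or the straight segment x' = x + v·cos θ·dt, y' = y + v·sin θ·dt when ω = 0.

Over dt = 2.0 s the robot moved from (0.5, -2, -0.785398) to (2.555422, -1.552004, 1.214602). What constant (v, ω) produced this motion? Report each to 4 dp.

v = 1.2500, ω = 1.0000

Δθ = 1.214602 − -0.785398 = 2.000000
ω = Δθ/dt = 2.000000/2.0 = 1.0000
R = Δx/(sin θ' − sin θ) = 1.2500
v = R·ω = 1.2500·1.0000 = 1.2500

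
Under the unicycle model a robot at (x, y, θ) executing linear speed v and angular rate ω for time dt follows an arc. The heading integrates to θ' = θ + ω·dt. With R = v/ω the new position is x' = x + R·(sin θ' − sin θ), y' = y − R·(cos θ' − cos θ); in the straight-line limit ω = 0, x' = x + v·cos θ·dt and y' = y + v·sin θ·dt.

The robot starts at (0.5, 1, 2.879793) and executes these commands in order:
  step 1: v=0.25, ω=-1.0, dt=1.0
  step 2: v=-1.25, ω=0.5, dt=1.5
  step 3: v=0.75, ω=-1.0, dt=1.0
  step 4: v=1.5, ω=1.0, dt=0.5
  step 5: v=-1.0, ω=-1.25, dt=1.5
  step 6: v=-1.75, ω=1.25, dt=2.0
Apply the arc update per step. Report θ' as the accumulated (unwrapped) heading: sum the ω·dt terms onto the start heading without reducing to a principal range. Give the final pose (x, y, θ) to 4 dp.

(0.2248, -2.7870, 2.7548)

step 1: θ'=1.8798 (R=-0.2500) → pose (0.3265, 1.1655, 1.8798)
step 2: θ'=2.6298 (R=-2.5000) → pose (1.4838, -0.2539, 2.6298)
step 3: θ'=1.6298 (R=-0.7500) → pose (1.1024, 0.3557, 1.6298)
step 4: θ'=2.1298 (R=1.5000) → pose (0.8767, 1.0628, 2.1298)
step 5: θ'=0.2548 (R=0.8000) → pose (0.4001, -0.1357, 0.2548)
step 6: θ'=2.7548 (R=-1.4000) → pose (0.2248, -2.7870, 2.7548)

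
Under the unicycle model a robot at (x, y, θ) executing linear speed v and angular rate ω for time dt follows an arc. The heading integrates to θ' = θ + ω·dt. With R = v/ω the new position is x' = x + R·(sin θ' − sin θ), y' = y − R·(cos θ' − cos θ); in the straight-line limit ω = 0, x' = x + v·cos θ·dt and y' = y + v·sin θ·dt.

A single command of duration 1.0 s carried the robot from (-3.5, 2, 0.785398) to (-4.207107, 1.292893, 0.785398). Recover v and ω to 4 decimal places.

v = -1.0000, ω = 0.0000

Δθ = 0.785398 − 0.785398 = 0.000000
ω = Δθ/dt = 0.000000/1.0 = 0.0000
ω = 0 → v = (Δx·cos θ + Δy·sin θ)/dt = -1.0000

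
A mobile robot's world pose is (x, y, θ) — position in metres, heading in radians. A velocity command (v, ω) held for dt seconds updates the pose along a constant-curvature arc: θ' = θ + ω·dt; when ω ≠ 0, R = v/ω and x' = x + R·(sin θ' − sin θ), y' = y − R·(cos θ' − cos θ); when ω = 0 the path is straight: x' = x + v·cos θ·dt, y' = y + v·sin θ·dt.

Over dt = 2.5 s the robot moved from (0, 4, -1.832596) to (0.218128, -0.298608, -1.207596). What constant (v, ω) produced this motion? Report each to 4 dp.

Δθ = -1.207596 − -1.832596 = 0.625000
ω = Δθ/dt = 0.625000/2.5 = 0.2500
R = −Δy/(cos θ' − cos θ) = 7.0000
v = R·ω = 7.0000·0.2500 = 1.7500

v = 1.7500, ω = 0.2500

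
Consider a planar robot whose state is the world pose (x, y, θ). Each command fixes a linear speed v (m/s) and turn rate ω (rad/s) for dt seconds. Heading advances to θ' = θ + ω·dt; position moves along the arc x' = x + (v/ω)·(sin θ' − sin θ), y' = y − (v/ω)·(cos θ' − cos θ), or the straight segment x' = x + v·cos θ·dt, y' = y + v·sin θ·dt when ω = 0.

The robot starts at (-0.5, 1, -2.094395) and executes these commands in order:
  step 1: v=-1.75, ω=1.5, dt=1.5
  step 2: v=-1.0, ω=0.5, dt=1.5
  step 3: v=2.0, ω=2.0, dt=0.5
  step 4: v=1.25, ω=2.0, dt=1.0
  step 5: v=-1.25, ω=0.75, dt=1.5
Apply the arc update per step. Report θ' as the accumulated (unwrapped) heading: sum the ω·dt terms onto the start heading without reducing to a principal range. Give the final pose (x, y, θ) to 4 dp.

(-3.3899, 4.9111, 5.0306)

step 1: θ'=0.1556 (R=-1.1667) → pose (-1.6912, 2.7359, 0.1556)
step 2: θ'=0.9056 (R=-2.0000) → pose (-2.9548, 1.9945, 0.9056)
step 3: θ'=1.9056 (R=1.0000) → pose (-2.7971, 2.9403, 1.9056)
step 4: θ'=3.9056 (R=0.6250) → pose (-3.8198, 3.1862, 3.9056)
step 5: θ'=5.0306 (R=-1.6667) → pose (-3.3899, 4.9111, 5.0306)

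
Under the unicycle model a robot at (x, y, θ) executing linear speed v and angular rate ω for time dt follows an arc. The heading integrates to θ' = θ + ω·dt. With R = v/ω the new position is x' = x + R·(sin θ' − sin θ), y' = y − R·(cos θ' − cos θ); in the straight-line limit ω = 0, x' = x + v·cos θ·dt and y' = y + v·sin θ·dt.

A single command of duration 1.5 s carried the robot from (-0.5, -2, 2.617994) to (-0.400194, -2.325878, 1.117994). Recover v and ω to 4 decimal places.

Δθ = 1.117994 − 2.617994 = -1.500000
ω = Δθ/dt = -1.500000/1.5 = -1.0000
R = −Δy/(cos θ' − cos θ) = 0.2500
v = R·ω = 0.2500·-1.0000 = -0.2500

v = -0.2500, ω = -1.0000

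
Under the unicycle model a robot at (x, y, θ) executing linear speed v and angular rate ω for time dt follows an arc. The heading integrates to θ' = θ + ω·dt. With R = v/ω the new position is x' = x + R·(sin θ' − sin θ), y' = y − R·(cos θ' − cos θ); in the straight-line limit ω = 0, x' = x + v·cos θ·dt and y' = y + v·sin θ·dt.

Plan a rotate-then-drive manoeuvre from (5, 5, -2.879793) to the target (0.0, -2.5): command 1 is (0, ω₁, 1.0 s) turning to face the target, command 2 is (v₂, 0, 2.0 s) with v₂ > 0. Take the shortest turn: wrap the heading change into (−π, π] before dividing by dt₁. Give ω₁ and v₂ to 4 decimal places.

heading to target = atan2(-2.5−5, 0−5) = -2.1588
Δθ = wrap(-2.1588 − -2.8798) = 0.7210; ω₁ = Δθ/dt₁ = 0.7210
distance = √((0−5)² + (-2.5−5)²) = 9.0139; v₂ = distance/dt₂ = 4.5069

ω₁ = 0.7210, v₂ = 4.5069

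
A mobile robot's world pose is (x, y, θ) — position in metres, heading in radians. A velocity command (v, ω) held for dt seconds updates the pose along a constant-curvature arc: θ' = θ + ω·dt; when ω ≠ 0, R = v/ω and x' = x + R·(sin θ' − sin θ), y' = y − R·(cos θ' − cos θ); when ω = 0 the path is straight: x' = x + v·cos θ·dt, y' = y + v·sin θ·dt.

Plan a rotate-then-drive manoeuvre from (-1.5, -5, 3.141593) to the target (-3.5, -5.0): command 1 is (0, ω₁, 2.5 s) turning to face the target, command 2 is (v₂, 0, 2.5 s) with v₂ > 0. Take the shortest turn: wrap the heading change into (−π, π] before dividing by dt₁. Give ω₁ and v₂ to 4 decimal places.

heading to target = atan2(-5−-5, -3.5−-1.5) = 3.1416
Δθ = wrap(3.1416 − 3.1416) = 0.0000; ω₁ = Δθ/dt₁ = 0.0000
distance = √((-3.5−-1.5)² + (-5−-5)²) = 2.0000; v₂ = distance/dt₂ = 0.8000

ω₁ = 0.0000, v₂ = 0.8000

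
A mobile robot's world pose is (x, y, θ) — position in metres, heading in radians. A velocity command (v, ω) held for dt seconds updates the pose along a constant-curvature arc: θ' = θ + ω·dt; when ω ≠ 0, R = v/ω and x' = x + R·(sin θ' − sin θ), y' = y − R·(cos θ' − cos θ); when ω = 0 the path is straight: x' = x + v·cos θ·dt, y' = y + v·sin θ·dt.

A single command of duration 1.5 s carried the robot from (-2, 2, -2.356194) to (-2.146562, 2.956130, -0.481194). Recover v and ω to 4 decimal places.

v = -0.7500, ω = 1.2500

Δθ = -0.481194 − -2.356194 = 1.875000
ω = Δθ/dt = 1.875000/1.5 = 1.2500
R = −Δy/(cos θ' − cos θ) = -0.6000
v = R·ω = -0.6000·1.2500 = -0.7500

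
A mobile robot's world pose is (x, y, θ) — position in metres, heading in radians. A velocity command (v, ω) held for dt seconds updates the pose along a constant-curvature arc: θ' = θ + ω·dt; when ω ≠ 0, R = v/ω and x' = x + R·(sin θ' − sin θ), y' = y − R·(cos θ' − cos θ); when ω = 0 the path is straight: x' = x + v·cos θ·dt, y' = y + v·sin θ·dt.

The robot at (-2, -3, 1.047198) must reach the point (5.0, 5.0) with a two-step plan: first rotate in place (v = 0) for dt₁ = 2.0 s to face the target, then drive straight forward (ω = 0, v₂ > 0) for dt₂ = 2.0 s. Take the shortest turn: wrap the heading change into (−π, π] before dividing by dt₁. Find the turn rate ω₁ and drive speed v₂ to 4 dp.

heading to target = atan2(5−-3, 5−-2) = 0.8520
Δθ = wrap(0.8520 − 1.0472) = -0.1952; ω₁ = Δθ/dt₁ = -0.0976
distance = √((5−-2)² + (5−-3)²) = 10.6301; v₂ = distance/dt₂ = 5.3151

ω₁ = -0.0976, v₂ = 5.3151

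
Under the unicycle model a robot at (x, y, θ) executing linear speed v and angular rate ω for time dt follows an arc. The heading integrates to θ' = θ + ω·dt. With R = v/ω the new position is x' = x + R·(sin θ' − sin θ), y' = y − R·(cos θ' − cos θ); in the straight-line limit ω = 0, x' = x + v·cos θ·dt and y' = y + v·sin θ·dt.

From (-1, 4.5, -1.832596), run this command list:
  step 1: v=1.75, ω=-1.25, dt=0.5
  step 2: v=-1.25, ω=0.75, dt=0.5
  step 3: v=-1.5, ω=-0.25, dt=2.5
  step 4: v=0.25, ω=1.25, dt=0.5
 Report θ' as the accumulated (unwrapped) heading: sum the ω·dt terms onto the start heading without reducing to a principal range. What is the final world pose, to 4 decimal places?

step 1: θ'=-2.4576 (R=-1.4000) → pose (-1.4676, 3.7773, -2.4576)
step 2: θ'=-2.0826 (R=-1.6667) → pose (-1.0677, 4.2528, -2.0826)
step 3: θ'=-2.7076 (R=6.0000) → pose (1.6405, 6.7581, -2.7076)
step 4: θ'=-2.0826 (R=0.2000) → pose (1.5502, 6.6745, -2.0826)

(1.5502, 6.6745, -2.0826)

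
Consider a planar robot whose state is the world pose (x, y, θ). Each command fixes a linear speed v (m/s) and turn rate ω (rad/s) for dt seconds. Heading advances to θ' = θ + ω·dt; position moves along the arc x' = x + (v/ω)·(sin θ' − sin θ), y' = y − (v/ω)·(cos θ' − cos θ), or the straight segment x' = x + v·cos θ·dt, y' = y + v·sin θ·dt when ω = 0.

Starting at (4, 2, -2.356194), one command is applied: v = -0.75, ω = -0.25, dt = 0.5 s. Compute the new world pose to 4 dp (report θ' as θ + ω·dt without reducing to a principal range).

(4.2810, 2.2479, -2.4812)

θ' = -2.3562 + -0.25·0.5 = -2.4812
R = v/ω = -0.75/-0.25 = 3.0000
x' = 4 + 3.0000·(sin -2.4812 − sin -2.3562) = 4.2810
y' = 2 − 3.0000·(cos -2.4812 − cos -2.3562) = 2.2479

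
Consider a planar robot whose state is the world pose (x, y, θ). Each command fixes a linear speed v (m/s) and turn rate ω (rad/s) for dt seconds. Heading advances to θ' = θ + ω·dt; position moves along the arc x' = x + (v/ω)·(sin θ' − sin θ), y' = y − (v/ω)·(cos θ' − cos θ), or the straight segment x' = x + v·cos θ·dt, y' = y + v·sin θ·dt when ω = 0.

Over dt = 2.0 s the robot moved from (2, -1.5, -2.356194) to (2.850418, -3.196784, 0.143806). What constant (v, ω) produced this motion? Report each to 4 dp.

Δθ = 0.143806 − -2.356194 = 2.500000
ω = Δθ/dt = 2.500000/2.0 = 1.2500
R = −Δy/(cos θ' − cos θ) = 1.0000
v = R·ω = 1.0000·1.2500 = 1.2500

v = 1.2500, ω = 1.2500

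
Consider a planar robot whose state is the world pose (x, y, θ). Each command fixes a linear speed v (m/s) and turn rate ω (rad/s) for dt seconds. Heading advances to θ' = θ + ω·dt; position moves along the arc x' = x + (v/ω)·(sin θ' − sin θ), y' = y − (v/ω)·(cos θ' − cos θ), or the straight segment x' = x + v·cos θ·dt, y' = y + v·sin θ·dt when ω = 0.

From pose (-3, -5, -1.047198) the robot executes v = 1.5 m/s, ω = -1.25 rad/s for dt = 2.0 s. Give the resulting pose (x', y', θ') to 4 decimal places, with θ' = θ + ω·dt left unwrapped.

θ' = -1.0472 + -1.25·2.0 = -3.5472
R = v/ω = 1.5/-1.25 = -1.2000
x' = -3 + -1.2000·(sin -3.5472 − sin -1.0472) = -4.5127
y' = -5 − -1.2000·(cos -3.5472 − cos -1.0472) = -6.7026

(-4.5127, -6.7026, -3.5472)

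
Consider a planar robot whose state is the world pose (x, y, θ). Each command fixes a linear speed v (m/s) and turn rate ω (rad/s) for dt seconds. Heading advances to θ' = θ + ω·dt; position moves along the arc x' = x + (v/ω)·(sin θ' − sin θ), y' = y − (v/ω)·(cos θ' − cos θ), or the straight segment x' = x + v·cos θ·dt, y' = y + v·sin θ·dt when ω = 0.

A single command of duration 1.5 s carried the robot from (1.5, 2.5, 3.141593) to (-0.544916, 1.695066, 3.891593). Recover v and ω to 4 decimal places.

Δθ = 3.891593 − 3.141593 = 0.750000
ω = Δθ/dt = 0.750000/1.5 = 0.5000
R = Δx/(sin θ' − sin θ) = 3.0000
v = R·ω = 3.0000·0.5000 = 1.5000

v = 1.5000, ω = 0.5000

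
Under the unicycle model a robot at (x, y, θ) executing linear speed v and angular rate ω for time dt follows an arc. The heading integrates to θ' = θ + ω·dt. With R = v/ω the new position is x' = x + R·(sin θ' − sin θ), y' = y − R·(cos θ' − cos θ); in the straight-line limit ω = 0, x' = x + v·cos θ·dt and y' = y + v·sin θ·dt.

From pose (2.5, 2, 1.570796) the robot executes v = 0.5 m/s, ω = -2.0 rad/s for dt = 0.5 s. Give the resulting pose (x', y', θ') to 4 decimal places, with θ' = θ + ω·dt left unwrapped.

(2.6149, 2.2104, 0.5708)

θ' = 1.5708 + -2.0·0.5 = 0.5708
R = v/ω = 0.5/-2.0 = -0.2500
x' = 2.5 + -0.2500·(sin 0.5708 − sin 1.5708) = 2.6149
y' = 2 − -0.2500·(cos 0.5708 − cos 1.5708) = 2.2104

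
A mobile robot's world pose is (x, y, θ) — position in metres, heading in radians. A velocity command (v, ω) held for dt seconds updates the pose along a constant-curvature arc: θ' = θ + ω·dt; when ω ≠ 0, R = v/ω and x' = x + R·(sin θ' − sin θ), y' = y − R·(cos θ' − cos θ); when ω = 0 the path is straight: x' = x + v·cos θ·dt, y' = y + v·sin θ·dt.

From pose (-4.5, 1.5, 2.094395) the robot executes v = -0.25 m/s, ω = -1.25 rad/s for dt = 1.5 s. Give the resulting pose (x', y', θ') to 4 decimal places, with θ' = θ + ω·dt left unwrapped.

θ' = 2.0944 + -1.25·1.5 = 0.2194
R = v/ω = -0.25/-1.25 = 0.2000
x' = -4.5 + 0.2000·(sin 0.2194 − sin 2.0944) = -4.6297
y' = 1.5 − 0.2000·(cos 0.2194 − cos 2.0944) = 1.2048

(-4.6297, 1.2048, 0.2194)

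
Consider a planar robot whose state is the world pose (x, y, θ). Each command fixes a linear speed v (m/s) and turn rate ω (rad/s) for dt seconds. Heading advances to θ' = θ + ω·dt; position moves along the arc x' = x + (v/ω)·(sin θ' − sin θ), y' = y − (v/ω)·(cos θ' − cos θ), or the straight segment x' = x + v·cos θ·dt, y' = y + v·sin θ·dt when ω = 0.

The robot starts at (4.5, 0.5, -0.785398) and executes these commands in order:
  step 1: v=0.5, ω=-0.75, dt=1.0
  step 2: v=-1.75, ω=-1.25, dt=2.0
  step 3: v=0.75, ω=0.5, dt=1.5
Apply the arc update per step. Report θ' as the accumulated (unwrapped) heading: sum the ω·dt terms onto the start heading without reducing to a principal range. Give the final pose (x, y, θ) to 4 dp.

(6.2310, 1.5236, -3.2854)

step 1: θ'=-1.5354 (R=-0.6667) → pose (4.6948, 0.0522, -1.5354)
step 2: θ'=-4.0354 (R=1.4000) → pose (7.1852, 0.9788, -4.0354)
step 3: θ'=-3.2854 (R=1.5000) → pose (6.2310, 1.5236, -3.2854)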